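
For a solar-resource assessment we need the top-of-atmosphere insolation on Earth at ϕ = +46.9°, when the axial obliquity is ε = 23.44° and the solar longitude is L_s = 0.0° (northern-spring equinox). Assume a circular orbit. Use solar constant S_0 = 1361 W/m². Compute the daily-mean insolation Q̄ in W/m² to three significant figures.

Solar declination: sin δ = sin ε · sin L_s = sin 23.44° × sin 0.0° = 0.00000, so δ = +0.000°.
cos h₀ = −tan(+46.9°) tan(+0.000°) = -0.0000, h₀ = 1.5708 rad.
Bracket: h₀ sin ϕ sin δ + cos ϕ cos δ sin h₀ = 1.5708×0.73016×0.00000 + 0.68327×1.00000×1.00000 = 0.000000 + 0.683270 = 0.683270.
Q̄ = (S_0/π) × [bracket] = (1361/π) × 0.683270 = 296.0 W/m².

Q̄ ≈ 296 W/m²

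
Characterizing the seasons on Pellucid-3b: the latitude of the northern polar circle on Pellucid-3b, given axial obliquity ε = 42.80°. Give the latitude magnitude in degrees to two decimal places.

The polar circle is the lowest latitude that experiences at least one full rotation of continuous daylight at the northern-summer solstice; it lies at |φ| = 90° − ε = 90° − 42.80° = 47.20°.

47.20°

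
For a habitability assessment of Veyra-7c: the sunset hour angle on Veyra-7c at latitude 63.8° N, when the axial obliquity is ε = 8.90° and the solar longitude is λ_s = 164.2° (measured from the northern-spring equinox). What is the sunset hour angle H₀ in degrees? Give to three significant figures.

H₀ = 94.9°

Solar declination: sin δ = sin ε · sin λ_s = sin 8.90° × sin 164.2° = 0.04212, so δ = +2.414°.
cos H₀ = −tan φ · tan δ = −tan(+63.8°) × tan(+2.414°) = -0.0857, so H₀ = 1.6566 rad = 94.92°.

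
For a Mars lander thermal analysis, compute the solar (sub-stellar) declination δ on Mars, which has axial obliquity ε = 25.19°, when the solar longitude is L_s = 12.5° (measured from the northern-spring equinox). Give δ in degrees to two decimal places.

δ = +5.29°

sin δ = sin ε · sin L_s = sin 25.19° × sin 12.5° = 0.092121.
δ = arcsin(0.092121) = +5.29°.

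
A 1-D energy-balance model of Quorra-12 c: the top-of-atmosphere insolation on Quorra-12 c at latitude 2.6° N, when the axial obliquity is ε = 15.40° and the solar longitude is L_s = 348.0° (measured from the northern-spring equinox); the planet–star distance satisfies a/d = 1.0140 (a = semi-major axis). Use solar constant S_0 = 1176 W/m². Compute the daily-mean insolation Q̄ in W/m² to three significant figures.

Q̄ ≈ 382 W/m²

Solar declination: sin δ = sin ε · sin L_s = sin 15.40° × sin 348.0° = -0.05521, so δ = -3.165°.
cos h₀ = −tan(+2.6°) tan(-3.165°) = 0.0025, h₀ = 1.5683 rad.
Bracket: h₀ sin ϕ sin δ + cos ϕ cos δ sin h₀ = 1.5683×0.04536×-0.05521 + 0.99897×0.99847×1.00000 = -0.003928 + 0.997442 = 0.993514.
Inverse-square distance factor (a/d)² = 1.0140² = 1.028196.
Q̄ = (S_0/π) × 1.028196 × [bracket] = (1176/π) × 1.028196 × 0.993514 = 382.4 W/m².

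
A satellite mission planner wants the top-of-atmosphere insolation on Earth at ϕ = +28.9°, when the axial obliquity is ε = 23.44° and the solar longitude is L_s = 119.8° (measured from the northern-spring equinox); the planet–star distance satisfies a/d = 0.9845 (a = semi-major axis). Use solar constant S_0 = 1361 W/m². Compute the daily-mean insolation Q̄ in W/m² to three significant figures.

Solar declination: sin δ = sin ε · sin L_s = sin 23.44° × sin 119.8° = 0.34519, so δ = +20.193°.
cos h₀ = −tan(+28.9°) tan(+20.193°) = -0.2030, h₀ = 1.7753 rad.
Bracket: h₀ sin ϕ sin δ + cos ϕ cos δ sin h₀ = 1.7753×0.48328×0.34519 + 0.87546×0.93853×0.97917 = 0.296162 + 0.804531 = 1.100693.
Inverse-square distance factor (a/d)² = 0.9845² = 0.969240.
Q̄ = (S_0/π) × 0.969240 × [bracket] = (1361/π) × 0.969240 × 1.100693 = 462.2 W/m².

Q̄ ≈ 462 W/m²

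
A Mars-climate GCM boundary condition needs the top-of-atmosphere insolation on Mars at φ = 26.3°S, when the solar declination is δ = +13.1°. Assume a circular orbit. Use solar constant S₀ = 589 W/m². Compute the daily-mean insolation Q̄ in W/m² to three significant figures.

Q̄ ≈ 135 W/m²

cos H₀ = −tan(-26.3°) tan(+13.100°) = 0.1150, H₀ = 1.4555 rad.
Bracket: H₀ sin φ sin δ + cos φ cos δ sin H₀ = 1.4555×-0.44307×0.22665 + 0.89649×0.97398×0.99336 = -0.146164 + 0.867366 = 0.721202.
Q̄ = (S₀/π) × [bracket] = (589/π) × 0.721202 = 135.2 W/m².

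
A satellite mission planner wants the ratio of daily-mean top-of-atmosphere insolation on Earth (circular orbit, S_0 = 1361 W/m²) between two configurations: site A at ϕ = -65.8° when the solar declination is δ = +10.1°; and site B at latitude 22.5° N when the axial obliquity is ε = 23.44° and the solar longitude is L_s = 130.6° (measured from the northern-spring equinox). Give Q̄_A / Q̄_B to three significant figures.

— Configuration A (ϕ=-65.8°):
cos h₀ = −tan(-65.8°) tan(+10.100°) = 0.3964, h₀ = 1.1633 rad.
Bracket: h₀ sin ϕ sin δ + cos ϕ cos δ sin h₀ = 1.1633×-0.91212×0.17537 + 0.40992×0.98450×0.91810 = -0.186080 + 0.370514 = 0.184434.
Q̄ = (S_0/π) × [bracket] = (1361/π) × 0.184434 = 79.900 W/m².
— Configuration B (ϕ=+22.5°):
Solar declination: sin δ = sin ε · sin L_s = sin 23.44° × sin 130.6° = 0.30203, so δ = +17.580°.
cos h₀ = −tan(+22.5°) tan(+17.580°) = -0.1312, h₀ = 1.7024 rad.
Bracket: h₀ sin ϕ sin δ + cos ϕ cos δ sin h₀ = 1.7024×0.38268×0.30203 + 0.92388×0.95330×0.99135 = 0.196765 + 0.873116 = 1.069881.
Q̄ = (S_0/π) × [bracket] = (1361/π) × 1.069881 = 463.49 W/m².
Ratio Q̄_A / Q̄_B = 79.900 / 463.49 = 0.1724.

Q̄_A / Q̄_B ≈ 0.172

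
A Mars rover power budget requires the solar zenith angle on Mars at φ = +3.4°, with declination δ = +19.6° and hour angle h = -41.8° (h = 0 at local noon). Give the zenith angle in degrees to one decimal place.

θ_z = 43.9°

cos θ_z = sin φ sin δ + cos φ cos δ cos h = 0.019894 + 0.701045 = 0.720939.
θ_z = arccos(0.720939) = 43.9°.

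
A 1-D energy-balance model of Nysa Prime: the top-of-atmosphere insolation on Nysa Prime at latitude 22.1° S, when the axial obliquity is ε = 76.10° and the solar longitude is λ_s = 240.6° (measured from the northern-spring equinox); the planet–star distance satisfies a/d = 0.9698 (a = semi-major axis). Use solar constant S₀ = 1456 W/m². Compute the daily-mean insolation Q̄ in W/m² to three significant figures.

Q̄ ≈ 480 W/m²

Solar declination: sin δ = sin ε · sin λ_s = sin 76.10° × sin 240.6° = -0.84570, so δ = -57.747°.
cos H₀ = −tan(-22.1°) tan(-57.747°) = -0.6435, H₀ = 2.2698 rad.
Bracket: H₀ sin φ sin δ + cos φ cos δ sin H₀ = 2.2698×-0.37622×-0.84570 + 0.92653×0.53366×0.76545 = 0.722181 + 0.378478 = 1.100659.
Inverse-square distance factor (a/d)² = 0.9698² = 0.940512.
Q̄ = (S₀/π) × 0.940512 × [bracket] = (1456/π) × 0.940512 × 1.100659 = 479.8 W/m².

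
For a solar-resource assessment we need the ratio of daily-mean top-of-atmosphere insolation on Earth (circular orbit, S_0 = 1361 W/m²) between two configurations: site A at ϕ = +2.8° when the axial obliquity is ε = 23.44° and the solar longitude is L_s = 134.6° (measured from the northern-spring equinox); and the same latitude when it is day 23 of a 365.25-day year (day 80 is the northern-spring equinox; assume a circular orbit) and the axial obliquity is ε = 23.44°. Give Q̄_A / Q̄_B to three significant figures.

Q̄_A / Q̄_B ≈ 1.07

— Configuration A (ϕ=+2.8°):
Solar declination: sin δ = sin ε · sin L_s = sin 23.44° × sin 134.6° = 0.28324, so δ = +16.453°.
cos h₀ = −tan(+2.8°) tan(+16.453°) = -0.0144, h₀ = 1.5852 rad.
Bracket: h₀ sin ϕ sin δ + cos ϕ cos δ sin h₀ = 1.5852×0.04885×0.28324 + 0.99881×0.95905×0.99990 = 0.021933 + 0.957813 = 0.979746.
Q̄ = (S_0/π) × [bracket] = (1361/π) × 0.979746 = 424.45 W/m².
— Configuration B (ϕ=+2.8°):
Solar longitude: L_s = 360° × (23 − 80)/365.25 = -56.181°, i.e. -56.181° + 360° = 303.819°.
sin δ = sin 23.44° × sin 303.819° = -0.33048, so δ = -19.298°.
cos h₀ = −tan(+2.8°) tan(-19.298°) = 0.0171, h₀ = 1.5537 rad.
Bracket: h₀ sin ϕ sin δ + cos ϕ cos δ sin h₀ = 1.5537×0.04885×-0.33048 + 0.99881×0.94381×0.99985 = -0.025083 + 0.942545 = 0.917462.
Q̄ = (S_0/π) × [bracket] = (1361/π) × 0.917462 = 397.46 W/m².
Ratio Q̄_A / Q̄_B = 424.45 / 397.46 = 1.068.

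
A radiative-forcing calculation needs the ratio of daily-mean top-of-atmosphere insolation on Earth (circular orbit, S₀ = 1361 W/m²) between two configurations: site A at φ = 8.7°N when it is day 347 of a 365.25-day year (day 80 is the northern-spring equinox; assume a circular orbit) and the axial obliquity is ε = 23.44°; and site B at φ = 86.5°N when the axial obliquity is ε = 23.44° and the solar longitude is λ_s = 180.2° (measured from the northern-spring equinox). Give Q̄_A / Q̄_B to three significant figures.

— Configuration A (φ=+8.7°):
Solar longitude: λ_s = 360° × (347 − 80)/365.25 = 263.162°.
sin δ = sin 23.44° × sin 263.162° = -0.39496, so δ = -23.263°.
cos H₀ = −tan(+8.7°) tan(-23.263°) = 0.0658, H₀ = 1.5050 rad.
Bracket: H₀ sin φ sin δ + cos φ cos δ sin H₀ = 1.5050×0.15126×-0.39496 + 0.98849×0.91870×0.99783 = -0.089911 + 0.906155 = 0.816244.
Q̄ = (S₀/π) × [bracket] = (1361/π) × 0.816244 = 353.61 W/m².
— Configuration B (φ=+86.5°):
Solar declination: sin δ = sin ε · sin λ_s = sin 23.44° × sin 180.2° = -0.00139, so δ = -0.080°.
cos H₀ = −tan(+86.5°) tan(-0.080°) = 0.0227, H₀ = 1.5481 rad.
Bracket: H₀ sin φ sin δ + cos φ cos δ sin H₀ = 1.5481×0.99813×-0.00139 + 0.06105×1.00000×0.99974 = -0.002148 + 0.061034 = 0.058886.
Q̄ = (S₀/π) × [bracket] = (1361/π) × 0.058886 = 25.511 W/m².
Ratio Q̄_A / Q̄_B = 353.61 / 25.511 = 13.86.

Q̄_A / Q̄_B ≈ 13.9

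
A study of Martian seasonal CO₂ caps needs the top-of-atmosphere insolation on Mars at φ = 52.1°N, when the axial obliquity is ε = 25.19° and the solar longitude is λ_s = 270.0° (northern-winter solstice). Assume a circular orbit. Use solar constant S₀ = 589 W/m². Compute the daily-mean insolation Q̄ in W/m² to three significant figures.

Q̄ ≈ 25.0 W/m²

Solar declination: sin δ = sin ε · sin λ_s = sin 25.19° × sin 270.0° = -0.42562, so δ = -25.190°.
cos H₀ = −tan(+52.1°) tan(-25.190°) = 0.6042, H₀ = 0.9220 rad.
Bracket: H₀ sin φ sin δ + cos φ cos δ sin H₀ = 0.9220×0.78908×-0.42562 + 0.61429×0.90490×0.79684 = -0.309652 + 0.442940 = 0.133288.
Q̄ = (S₀/π) × [bracket] = (589/π) × 0.133288 = 24.99 W/m².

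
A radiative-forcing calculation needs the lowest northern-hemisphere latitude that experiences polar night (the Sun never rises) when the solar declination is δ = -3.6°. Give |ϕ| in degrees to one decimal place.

|ϕ| = 86.4°

Polar night requires cos h₀ = −tan ϕ tan δ ≥ 1, i.e. tan ϕ tan δ ≤ −1.
The boundary is |tan ϕ| · |tan δ| = 1, so |ϕ| = 90° − |δ| = 90° − 3.6° = 86.4° in the northern hemisphere.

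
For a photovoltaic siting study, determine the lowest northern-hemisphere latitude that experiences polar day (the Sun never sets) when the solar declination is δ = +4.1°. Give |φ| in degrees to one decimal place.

Polar day requires cos H₀ = −tan φ tan δ ≤ −1, i.e. tan φ tan δ ≥ 1.
The boundary is |tan φ| · |tan δ| = 1, so |φ| = 90° − |δ| = 90° − 4.1° = 85.9° in the northern hemisphere.

|φ| = 85.9°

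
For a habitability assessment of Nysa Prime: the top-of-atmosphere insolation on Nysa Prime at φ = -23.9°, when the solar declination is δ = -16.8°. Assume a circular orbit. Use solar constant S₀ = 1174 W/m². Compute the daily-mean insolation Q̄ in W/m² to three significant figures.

Q̄ ≈ 399 W/m²

cos H₀ = −tan(-23.9°) tan(-16.800°) = -0.1338, H₀ = 1.7050 rad.
Bracket: H₀ sin φ sin δ + cos φ cos δ sin H₀ = 1.7050×-0.40514×-0.28903 + 0.91425×0.95732×0.99101 = 0.199651 + 0.867361 = 1.067012.
Q̄ = (S₀/π) × [bracket] = (1174/π) × 1.067012 = 398.7 W/m².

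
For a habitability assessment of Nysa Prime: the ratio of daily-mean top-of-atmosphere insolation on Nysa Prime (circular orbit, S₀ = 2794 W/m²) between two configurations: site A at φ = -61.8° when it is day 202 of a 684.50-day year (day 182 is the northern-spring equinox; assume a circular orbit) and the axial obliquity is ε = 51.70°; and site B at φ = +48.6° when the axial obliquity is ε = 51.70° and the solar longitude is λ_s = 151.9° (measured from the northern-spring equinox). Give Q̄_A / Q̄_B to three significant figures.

Q̄_A / Q̄_B ≈ 0.257

— Configuration A (φ=-61.8°):
Solar longitude: λ_s = 360° × (202 − 182)/684.50 = 10.519°.
sin δ = sin 51.70° × sin 10.519° = 0.14326, so δ = +8.237°.
cos H₀ = −tan(-61.8°) tan(+8.237°) = 0.2700, H₀ = 1.2974 rad.
Bracket: H₀ sin φ sin δ + cos φ cos δ sin H₀ = 1.2974×-0.88130×0.14326 + 0.47255×0.98968×0.96287 = -0.163803 + 0.450309 = 0.286506.
Q̄ = (S₀/π) × [bracket] = (2794/π) × 0.286506 = 254.81 W/m².
— Configuration B (φ=+48.6°):
Solar declination: sin δ = sin ε · sin λ_s = sin 51.70° × sin 151.9° = 0.36964, so δ = +21.693°.
cos H₀ = −tan(+48.6°) tan(+21.693°) = -0.4512, H₀ = 2.0389 rad.
Bracket: H₀ sin φ sin δ + cos φ cos δ sin H₀ = 2.0389×0.75011×0.36964 + 0.66131×0.92918×0.89241 = 0.565327 + 0.548365 = 1.113692.
Q̄ = (S₀/π) × [bracket] = (2794/π) × 1.113692 = 990.47 W/m².
Ratio Q̄_A / Q̄_B = 254.81 / 990.47 = 0.2573.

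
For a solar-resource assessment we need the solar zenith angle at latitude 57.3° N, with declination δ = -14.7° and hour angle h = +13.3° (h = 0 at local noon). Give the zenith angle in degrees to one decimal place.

cos θ_z = sin φ sin δ + cos φ cos δ cos h = -0.213540 + 0.508541 = 0.295001.
θ_z = arccos(0.295001) = 72.8°.

θ_z = 72.8°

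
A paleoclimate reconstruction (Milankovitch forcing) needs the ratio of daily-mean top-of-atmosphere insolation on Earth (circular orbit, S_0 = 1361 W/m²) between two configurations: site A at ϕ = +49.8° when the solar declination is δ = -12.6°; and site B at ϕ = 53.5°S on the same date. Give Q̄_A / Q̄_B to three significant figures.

— Configuration A (ϕ=+49.8°):
cos h₀ = −tan(+49.8°) tan(-12.600°) = 0.2645, h₀ = 1.3031 rad.
Bracket: h₀ sin ϕ sin δ + cos ϕ cos δ sin h₀ = 1.3031×0.76380×-0.21814 + 0.64546×0.97592×0.96438 = -0.217116 + 0.607480 = 0.390364.
Q̄ = (S_0/π) × [bracket] = (1361/π) × 0.390364 = 169.11 W/m².
— Configuration B (ϕ=-53.5°):
cos h₀ = −tan(-53.5°) tan(-12.600°) = -0.3021, h₀ = 1.8777 rad.
Bracket: h₀ sin ϕ sin δ + cos ϕ cos δ sin h₀ = 1.8777×-0.80386×-0.21814 + 0.59482×0.97592×0.95328 = 0.329262 + 0.553376 = 0.882638.
Q̄ = (S_0/π) × [bracket] = (1361/π) × 0.882638 = 382.38 W/m².
Ratio Q̄_A / Q̄_B = 169.11 / 382.38 = 0.4423.

Q̄_A / Q̄_B ≈ 0.442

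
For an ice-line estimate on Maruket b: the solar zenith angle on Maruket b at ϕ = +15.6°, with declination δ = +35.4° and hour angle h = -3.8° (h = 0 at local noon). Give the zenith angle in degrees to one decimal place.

θ_z = 20.1°

cos θ_z = sin ϕ sin δ + cos ϕ cos δ cos h = 0.155780 + 0.783375 = 0.939155.
θ_z = arccos(0.939155) = 20.1°.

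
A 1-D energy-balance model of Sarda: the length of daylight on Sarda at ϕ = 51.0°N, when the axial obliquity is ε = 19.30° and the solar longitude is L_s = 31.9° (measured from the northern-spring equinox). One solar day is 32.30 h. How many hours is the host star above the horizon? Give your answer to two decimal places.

18.42 h

Solar declination: sin δ = sin ε · sin L_s = sin 19.30° × sin 31.9° = 0.17466, so δ = +10.059°.
cos h₀ = −tan ϕ · tan δ = −tan(+51.0°) × tan(+10.059°) = -0.2190, so h₀ = 1.7916 rad = 102.65°.
Daylight = 2h₀/(2π) × 32.30 h = (1.7916/π) × 32.30 = 18.42 h.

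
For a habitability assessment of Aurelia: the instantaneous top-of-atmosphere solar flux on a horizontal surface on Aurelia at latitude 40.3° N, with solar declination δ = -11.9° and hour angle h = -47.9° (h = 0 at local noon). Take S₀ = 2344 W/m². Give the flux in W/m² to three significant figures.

860 W/m²

cos θ_z = sin φ sin δ + cos φ cos δ cos h = -0.133371 + 0.500325 = 0.366954.
Flux = S₀ · cos θ_z = 2344 × 0.366954 = 860.1 W/m².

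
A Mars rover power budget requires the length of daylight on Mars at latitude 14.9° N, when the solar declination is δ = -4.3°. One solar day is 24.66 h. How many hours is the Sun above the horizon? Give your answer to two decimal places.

12.17 h

cos H₀ = −tan φ · tan δ = −tan(+14.9°) × tan(-4.300°) = 0.0200, so H₀ = 1.5508 rad = 88.85°.
Daylight = 2H₀/(2π) × 24.66 h = (1.5508/π) × 24.66 = 12.17 h.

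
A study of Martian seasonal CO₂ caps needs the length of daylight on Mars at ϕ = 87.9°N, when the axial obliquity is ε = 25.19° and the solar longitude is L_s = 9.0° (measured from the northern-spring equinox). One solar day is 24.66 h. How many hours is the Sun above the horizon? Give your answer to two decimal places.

24.66 h

Solar declination: sin δ = sin ε · sin L_s = sin 25.19° × sin 9.0° = 0.06658, so δ = +3.818°.
Sunrise equation: cos h₀ = −tan ϕ · tan δ = -1.8198 ≤ −1, so the Sun never sets (polar day) and h₀ = π.
Daylight = 2h₀/(2π) × 24.66 h = (3.1416/π) × 24.66 = 24.66 h.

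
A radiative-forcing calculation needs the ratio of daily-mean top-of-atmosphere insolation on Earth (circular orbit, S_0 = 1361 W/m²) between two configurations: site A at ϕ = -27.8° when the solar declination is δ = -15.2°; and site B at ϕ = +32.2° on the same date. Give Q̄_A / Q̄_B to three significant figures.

— Configuration A (ϕ=-27.8°):
cos h₀ = −tan(-27.8°) tan(-15.200°) = -0.1432, h₀ = 1.7145 rad.
Bracket: h₀ sin ϕ sin δ + cos ϕ cos δ sin h₀ = 1.7145×-0.46639×-0.26219 + 0.88458×0.96502×0.98969 = 0.209654 + 0.844836 = 1.054490.
Q̄ = (S_0/π) × [bracket] = (1361/π) × 1.054490 = 456.83 W/m².
— Configuration B (ϕ=+32.2°):
cos h₀ = −tan(+32.2°) tan(-15.200°) = 0.1711, h₀ = 1.3989 rad.
Bracket: h₀ sin ϕ sin δ + cos ϕ cos δ sin h₀ = 1.3989×0.53288×-0.26219 + 0.84619×0.96502×0.98525 = -0.195448 + 0.804546 = 0.609098.
Q̄ = (S_0/π) × [bracket] = (1361/π) × 0.609098 = 263.87 W/m².
Ratio Q̄_A / Q̄_B = 456.83 / 263.87 = 1.731.

Q̄_A / Q̄_B ≈ 1.73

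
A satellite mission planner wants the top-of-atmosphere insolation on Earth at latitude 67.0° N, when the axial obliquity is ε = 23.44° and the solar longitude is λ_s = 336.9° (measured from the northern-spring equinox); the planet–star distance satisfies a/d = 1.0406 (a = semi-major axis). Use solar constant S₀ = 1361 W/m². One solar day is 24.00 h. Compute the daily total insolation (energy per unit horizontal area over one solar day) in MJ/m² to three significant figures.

Solar declination: sin δ = sin ε · sin λ_s = sin 23.44° × sin 336.9° = -0.15607, so δ = -8.979°.
cos H₀ = −tan(+67.0°) tan(-8.979°) = 0.3722, H₀ = 1.1894 rad.
Bracket: H₀ sin φ sin δ + cos φ cos δ sin H₀ = 1.1894×0.92050×-0.15607 + 0.39073×0.98775×0.92814 = -0.170872 + 0.358210 = 0.187338.
Inverse-square distance factor (a/d)² = 1.0406² = 1.082848.
Q̄ = (S₀/π) × 1.082848 × [bracket] = (1361/π) × 1.082848 × 0.187338 = 87.882 W/m².
Daily total = Q̄ × 24.00 h × 3600 s/h = 87.882 × 24.00 × 3600 / 10⁶ = 7.593 MJ/m².

7.59 MJ/m²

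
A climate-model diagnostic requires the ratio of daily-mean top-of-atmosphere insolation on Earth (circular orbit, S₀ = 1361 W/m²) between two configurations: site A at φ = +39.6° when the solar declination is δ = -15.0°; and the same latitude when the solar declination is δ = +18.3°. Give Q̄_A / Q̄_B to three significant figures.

Q̄_A / Q̄_B ≈ 0.469

— Configuration A (φ=+39.6°):
cos H₀ = −tan(+39.6°) tan(-15.000°) = 0.2217, H₀ = 1.3473 rad.
Bracket: H₀ sin φ sin δ + cos φ cos δ sin H₀ = 1.3473×0.63742×-0.25882 + 0.77051×0.96593×0.97512 = -0.222274 + 0.725742 = 0.503468.
Q̄ = (S₀/π) × [bracket] = (1361/π) × 0.503468 = 218.11 W/m².
— Configuration B (φ=+39.6°):
cos H₀ = −tan(+39.6°) tan(+18.300°) = -0.2736, H₀ = 1.8479 rad.
Bracket: H₀ sin φ sin δ + cos φ cos δ sin H₀ = 1.8479×0.63742×0.31399 + 0.77051×0.94943×0.96185 = 0.369845 + 0.703637 = 1.073482.
Q̄ = (S₀/π) × [bracket] = (1361/π) × 1.073482 = 465.05 W/m².
Ratio Q̄_A / Q̄_B = 218.11 / 465.05 = 0.4690.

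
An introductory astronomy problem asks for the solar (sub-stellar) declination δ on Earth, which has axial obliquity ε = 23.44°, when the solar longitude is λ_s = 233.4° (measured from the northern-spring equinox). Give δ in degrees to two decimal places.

δ = -18.62°

sin δ = sin ε · sin λ_s = sin 23.44° × sin 233.4° = -0.319352.
δ = arcsin(-0.319352) = -18.62°.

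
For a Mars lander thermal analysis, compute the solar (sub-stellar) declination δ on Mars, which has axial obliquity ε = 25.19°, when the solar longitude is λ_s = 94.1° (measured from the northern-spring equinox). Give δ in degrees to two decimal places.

δ = +25.12°

sin δ = sin ε · sin λ_s = sin 25.19° × sin 94.1° = 0.424532.
δ = arcsin(0.424532) = +25.12°.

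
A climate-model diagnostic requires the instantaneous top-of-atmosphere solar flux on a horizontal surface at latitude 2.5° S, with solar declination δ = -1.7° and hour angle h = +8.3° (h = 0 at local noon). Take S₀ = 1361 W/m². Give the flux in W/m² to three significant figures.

1.35e+03 W/m²

cos θ_z = sin φ sin δ + cos φ cos δ cos h = 0.001294 + 0.988149 = 0.989443.
Flux = S₀ · cos θ_z = 1361 × 0.989443 = 1347 W/m².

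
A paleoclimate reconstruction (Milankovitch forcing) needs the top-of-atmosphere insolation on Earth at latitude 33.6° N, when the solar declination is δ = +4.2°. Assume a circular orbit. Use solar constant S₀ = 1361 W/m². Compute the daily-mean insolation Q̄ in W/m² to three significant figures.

cos H₀ = −tan(+33.6°) tan(+4.200°) = -0.0488, H₀ = 1.6196 rad.
Bracket: H₀ sin φ sin δ + cos φ cos δ sin H₀ = 1.6196×0.55339×0.07324 + 0.83292×0.99731×0.99881 = 0.065643 + 0.829691 = 0.895334.
Q̄ = (S₀/π) × [bracket] = (1361/π) × 0.895334 = 387.9 W/m².

Q̄ ≈ 388 W/m²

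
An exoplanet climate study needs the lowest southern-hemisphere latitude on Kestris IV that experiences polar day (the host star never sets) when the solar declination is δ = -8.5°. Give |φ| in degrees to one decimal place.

Polar day requires cos H₀ = −tan φ tan δ ≤ −1, i.e. tan φ tan δ ≥ 1.
The boundary is |tan φ| · |tan δ| = 1, so |φ| = 90° − |δ| = 90° − 8.5° = 81.5° in the southern hemisphere.

|φ| = 81.5°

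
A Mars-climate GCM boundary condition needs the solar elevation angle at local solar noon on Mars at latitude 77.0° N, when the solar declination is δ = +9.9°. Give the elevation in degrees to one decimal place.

At local noon the hour angle is zero, so the zenith angle equals |φ − δ| = |+77.0° − (+9.900°)| = 67.100°.
Elevation = 90° − 67.100° = 22.9°.

22.9°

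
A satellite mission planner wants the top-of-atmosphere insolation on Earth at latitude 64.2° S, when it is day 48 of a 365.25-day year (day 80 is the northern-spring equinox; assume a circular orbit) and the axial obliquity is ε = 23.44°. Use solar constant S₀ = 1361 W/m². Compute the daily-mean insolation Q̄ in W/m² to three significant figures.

Solar longitude: λ_s = 360° × (48 − 80)/365.25 = -31.540°, i.e. -31.540° + 360° = 328.460°.
sin δ = sin 23.44° × sin 328.460° = -0.20808, so δ = -12.010°.
cos H₀ = −tan(-64.2°) tan(-12.010°) = -0.4401, H₀ = 2.0265 rad.
Bracket: H₀ sin φ sin δ + cos φ cos δ sin H₀ = 2.0265×-0.90032×-0.20808 + 0.43523×0.97811×0.89796 = 0.379642 + 0.382264 = 0.761906.
Q̄ = (S₀/π) × [bracket] = (1361/π) × 0.761906 = 330.1 W/m².

Q̄ ≈ 330 W/m²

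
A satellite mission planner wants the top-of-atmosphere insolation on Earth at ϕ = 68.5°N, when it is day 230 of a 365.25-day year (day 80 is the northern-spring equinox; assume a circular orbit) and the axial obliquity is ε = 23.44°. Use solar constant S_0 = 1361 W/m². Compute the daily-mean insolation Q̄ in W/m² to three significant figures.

Q̄ ≈ 313 W/m²

Solar longitude: L_s = 360° × (230 − 80)/365.25 = 147.844°.
sin δ = sin 23.44° × sin 147.844° = 0.21171, so δ = +12.223°.
cos h₀ = −tan(+68.5°) tan(+12.223°) = -0.5499, h₀ = 2.1531 rad.
Bracket: h₀ sin ϕ sin δ + cos ϕ cos δ sin h₀ = 2.1531×0.93042×0.21171 + 0.36650×0.97733×0.83521 = 0.424116 + 0.299165 = 0.723281.
Q̄ = (S_0/π) × [bracket] = (1361/π) × 0.723281 = 313.3 W/m².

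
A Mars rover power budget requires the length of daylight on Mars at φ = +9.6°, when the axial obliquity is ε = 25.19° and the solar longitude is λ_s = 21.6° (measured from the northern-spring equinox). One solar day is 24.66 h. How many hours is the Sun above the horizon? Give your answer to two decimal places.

12.54 h

Solar declination: sin δ = sin ε · sin λ_s = sin 25.19° × sin 21.6° = 0.15668, so δ = +9.014°.
cos H₀ = −tan φ · tan δ = −tan(+9.6°) × tan(+9.014°) = -0.0268, so H₀ = 1.5976 rad = 91.54°.
Daylight = 2H₀/(2π) × 24.66 h = (1.5976/π) × 24.66 = 12.54 h.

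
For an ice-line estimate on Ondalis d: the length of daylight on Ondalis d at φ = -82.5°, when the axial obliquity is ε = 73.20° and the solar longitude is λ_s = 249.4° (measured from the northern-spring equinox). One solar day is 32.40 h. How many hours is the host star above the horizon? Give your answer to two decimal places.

Solar declination: sin δ = sin ε · sin λ_s = sin 73.20° × sin 249.4° = -0.89611, so δ = -63.651°.
Sunrise equation: cos H₀ = −tan φ · tan δ = -15.3359 ≤ −1, so the host star never sets (polar day) and H₀ = π.
Daylight = 2H₀/(2π) × 32.40 h = (3.1416/π) × 32.40 = 32.40 h.

32.40 h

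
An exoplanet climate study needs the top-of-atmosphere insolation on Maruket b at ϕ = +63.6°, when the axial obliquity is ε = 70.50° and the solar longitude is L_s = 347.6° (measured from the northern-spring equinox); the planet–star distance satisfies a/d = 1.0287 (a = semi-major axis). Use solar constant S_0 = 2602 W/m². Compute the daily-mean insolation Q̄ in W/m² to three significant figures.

Solar declination: sin δ = sin ε · sin L_s = sin 70.50° × sin 347.6° = -0.20242, so δ = -11.678°.
cos h₀ = −tan(+63.6°) tan(-11.678°) = 0.4164, h₀ = 1.1413 rad.
Bracket: h₀ sin ϕ sin δ + cos ϕ cos δ sin h₀ = 1.1413×0.89571×-0.20242 + 0.44464×0.97930×0.90919 = -0.206929 + 0.395894 = 0.188965.
Inverse-square distance factor (a/d)² = 1.0287² = 1.058224.
Q̄ = (S_0/π) × 1.058224 × [bracket] = (2602/π) × 1.058224 × 0.188965 = 165.6 W/m².

Q̄ ≈ 166 W/m²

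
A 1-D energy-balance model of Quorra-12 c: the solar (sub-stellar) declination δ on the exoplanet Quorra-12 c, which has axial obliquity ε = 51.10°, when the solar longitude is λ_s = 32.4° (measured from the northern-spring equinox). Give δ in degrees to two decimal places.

sin δ = sin ε · sin λ_s = sin 51.10° × sin 32.4° = 0.417004.
δ = arcsin(0.417004) = +24.65°.

δ = +24.65°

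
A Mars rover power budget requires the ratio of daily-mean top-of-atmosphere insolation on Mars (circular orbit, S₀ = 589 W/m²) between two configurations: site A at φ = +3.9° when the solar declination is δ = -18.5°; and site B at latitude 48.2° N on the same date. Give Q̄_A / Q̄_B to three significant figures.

Q̄_A / Q̄_B ≈ 2.99

— Configuration A (φ=+3.9°):
cos H₀ = −tan(+3.9°) tan(-18.500°) = 0.0228, H₀ = 1.5480 rad.
Bracket: H₀ sin φ sin δ + cos φ cos δ sin H₀ = 1.5480×0.06802×-0.31730 + 0.99768×0.94832×0.99974 = -0.033410 + 0.945874 = 0.912464.
Q̄ = (S₀/π) × [bracket] = (589/π) × 0.912464 = 171.07 W/m².
— Configuration B (φ=+48.2°):
cos H₀ = −tan(+48.2°) tan(-18.500°) = 0.3742, H₀ = 1.1872 rad.
Bracket: H₀ sin φ sin δ + cos φ cos δ sin H₀ = 1.1872×0.74548×-0.31730 + 0.66653×0.94832×0.92734 = -0.280821 + 0.586157 = 0.305336.
Q̄ = (S₀/π) × [bracket] = (589/π) × 0.305336 = 57.246 W/m².
Ratio Q̄_A / Q̄_B = 171.07 / 57.246 = 2.988.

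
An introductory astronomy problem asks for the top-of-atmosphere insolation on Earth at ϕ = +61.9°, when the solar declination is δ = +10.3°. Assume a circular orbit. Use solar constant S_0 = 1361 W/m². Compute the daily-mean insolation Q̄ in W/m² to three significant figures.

Q̄ ≈ 320 W/m²

cos h₀ = −tan(+61.9°) tan(+10.300°) = -0.3404, h₀ = 1.9181 rad.
Bracket: h₀ sin ϕ sin δ + cos ϕ cos δ sin h₀ = 1.9181×0.88213×0.17880 + 0.47101×0.98389×0.94030 = 0.302532 + 0.435756 = 0.738288.
Q̄ = (S_0/π) × [bracket] = (1361/π) × 0.738288 = 319.8 W/m².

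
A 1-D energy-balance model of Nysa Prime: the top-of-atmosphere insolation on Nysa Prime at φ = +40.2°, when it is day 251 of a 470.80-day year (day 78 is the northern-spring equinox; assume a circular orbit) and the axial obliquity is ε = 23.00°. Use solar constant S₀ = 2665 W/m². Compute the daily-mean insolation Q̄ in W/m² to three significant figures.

Solar longitude: λ_s = 360° × (251 − 78)/470.80 = 132.285°.
sin δ = sin 23.00° × sin 132.285° = 0.28906, so δ = +16.802°.
cos H₀ = −tan(+40.2°) tan(+16.802°) = -0.2552, H₀ = 1.8288 rad.
Bracket: H₀ sin φ sin δ + cos φ cos δ sin H₀ = 1.8288×0.64546×0.28906 + 0.76380×0.95731×0.96690 = 0.341211 + 0.706991 = 1.048202.
Q̄ = (S₀/π) × [bracket] = (2665/π) × 1.048202 = 889.2 W/m².

Q̄ ≈ 889 W/m²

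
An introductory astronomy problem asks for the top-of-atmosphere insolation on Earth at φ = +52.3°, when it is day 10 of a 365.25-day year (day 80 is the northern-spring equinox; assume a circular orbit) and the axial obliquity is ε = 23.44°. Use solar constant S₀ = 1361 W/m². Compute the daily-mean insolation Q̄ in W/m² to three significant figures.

Q̄ ≈ 79.8 W/m²

Solar longitude: λ_s = 360° × (10 − 80)/365.25 = -68.994°, i.e. -68.994° + 360° = 291.006°.
sin δ = sin 23.44° × sin 291.006° = -0.37135, so δ = -21.799°.
cos H₀ = −tan(+52.3°) tan(-21.799°) = 0.5175, H₀ = 1.0269 rad.
Bracket: H₀ sin φ sin δ + cos φ cos δ sin H₀ = 1.0269×0.79122×-0.37135 + 0.61153×0.92849×0.85570 = -0.301723 + 0.485866 = 0.184143.
Q̄ = (S₀/π) × [bracket] = (1361/π) × 0.184143 = 79.77 W/m².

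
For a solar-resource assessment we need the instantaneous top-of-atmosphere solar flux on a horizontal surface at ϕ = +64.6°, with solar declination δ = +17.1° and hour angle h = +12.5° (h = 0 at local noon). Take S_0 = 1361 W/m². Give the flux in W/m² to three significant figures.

cos θ_z = sin ϕ sin δ + cos ϕ cos δ cos h = 0.265617 + 0.400255 = 0.665872.
Flux = S_0 · cos θ_z = 1361 × 0.665872 = 906.3 W/m².

906 W/m²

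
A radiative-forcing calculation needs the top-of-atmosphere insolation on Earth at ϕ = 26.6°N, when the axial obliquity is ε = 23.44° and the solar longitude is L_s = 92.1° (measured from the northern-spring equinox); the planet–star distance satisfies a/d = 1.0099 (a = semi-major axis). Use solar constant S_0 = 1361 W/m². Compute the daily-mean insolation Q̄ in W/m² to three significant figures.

Q̄ ≈ 495 W/m²

Solar declination: sin δ = sin ε · sin L_s = sin 23.44° × sin 92.1° = 0.39752, so δ = +23.423°.
cos h₀ = −tan(+26.6°) tan(+23.423°) = -0.2169, h₀ = 1.7895 rad.
Bracket: h₀ sin ϕ sin δ + cos ϕ cos δ sin h₀ = 1.7895×0.44776×0.39752 + 0.89415×0.91759×0.97618 = 0.318519 + 0.800920 = 1.119439.
Inverse-square distance factor (a/d)² = 1.0099² = 1.019898.
Q̄ = (S_0/π) × 1.019898 × [bracket] = (1361/π) × 1.019898 × 1.119439 = 494.6 W/m².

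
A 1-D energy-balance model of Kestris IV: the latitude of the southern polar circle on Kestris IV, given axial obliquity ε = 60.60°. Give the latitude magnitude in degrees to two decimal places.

29.40°

The polar circle is the lowest latitude that experiences at least one full rotation of continuous darkness at the northern-summer solstice; it lies at |φ| = 90° − ε = 90° − 60.60° = 29.40°.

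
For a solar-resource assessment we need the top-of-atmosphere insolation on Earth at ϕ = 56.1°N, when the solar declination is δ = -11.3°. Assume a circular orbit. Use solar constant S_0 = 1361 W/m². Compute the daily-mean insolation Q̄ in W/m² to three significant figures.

cos h₀ = −tan(+56.1°) tan(-11.300°) = 0.2974, h₀ = 1.2689 rad.
Bracket: h₀ sin ϕ sin δ + cos ϕ cos δ sin h₀ = 1.2689×0.83001×-0.19595 + 0.55775×0.98061×0.95476 = -0.206374 + 0.522192 = 0.315818.
Q̄ = (S_0/π) × [bracket] = (1361/π) × 0.315818 = 136.8 W/m².

Q̄ ≈ 137 W/m²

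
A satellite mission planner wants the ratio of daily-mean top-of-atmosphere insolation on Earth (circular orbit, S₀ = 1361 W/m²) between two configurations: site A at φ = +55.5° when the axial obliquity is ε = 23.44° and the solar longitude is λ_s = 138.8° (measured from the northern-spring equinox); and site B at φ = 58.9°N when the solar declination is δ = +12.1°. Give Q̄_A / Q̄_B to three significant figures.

— Configuration A (φ=+55.5°):
Solar declination: sin δ = sin ε · sin λ_s = sin 23.44° × sin 138.8° = 0.26202, so δ = +15.190°.
cos H₀ = −tan(+55.5°) tan(+15.190°) = -0.3950, H₀ = 1.9769 rad.
Bracket: H₀ sin φ sin δ + cos φ cos δ sin H₀ = 1.9769×0.82413×0.26202 + 0.56641×0.96506×0.91866 = 0.426889 + 0.502158 = 0.929047.
Q̄ = (S₀/π) × [bracket] = (1361/π) × 0.929047 = 402.48 W/m².
— Configuration B (φ=+58.9°):
cos H₀ = −tan(+58.9°) tan(+12.100°) = -0.3554, H₀ = 1.9341 rad.
Bracket: H₀ sin φ sin δ + cos φ cos δ sin H₀ = 1.9341×0.85627×0.20962 + 0.51653×0.97778×0.93472 = 0.347154 + 0.472083 = 0.819237.
Q̄ = (S₀/π) × [bracket] = (1361/π) × 0.819237 = 354.91 W/m².
Ratio Q̄_A / Q̄_B = 402.48 / 354.91 = 1.134.

Q̄_A / Q̄_B ≈ 1.13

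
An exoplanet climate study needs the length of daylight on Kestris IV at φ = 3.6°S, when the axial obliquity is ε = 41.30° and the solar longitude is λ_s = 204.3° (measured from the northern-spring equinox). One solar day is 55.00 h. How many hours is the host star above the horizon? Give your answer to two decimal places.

Solar declination: sin δ = sin ε · sin λ_s = sin 41.30° × sin 204.3° = -0.27160, so δ = -15.760°.
cos H₀ = −tan φ · tan δ = −tan(-3.6°) × tan(-15.760°) = -0.0178, so H₀ = 1.5886 rad = 91.02°.
Daylight = 2H₀/(2π) × 55.00 h = (1.5886/π) × 55.00 = 27.81 h.

27.81 h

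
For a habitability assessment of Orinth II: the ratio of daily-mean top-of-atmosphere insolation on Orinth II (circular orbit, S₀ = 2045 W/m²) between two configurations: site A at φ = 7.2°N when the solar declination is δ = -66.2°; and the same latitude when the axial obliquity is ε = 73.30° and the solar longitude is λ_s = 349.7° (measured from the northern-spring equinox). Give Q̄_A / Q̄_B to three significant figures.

Q̄_A / Q̄_B ≈ 0.251

— Configuration A (φ=+7.2°):
cos H₀ = −tan(+7.2°) tan(-66.200°) = 0.2864, H₀ = 1.2803 rad.
Bracket: H₀ sin φ sin δ + cos φ cos δ sin H₀ = 1.2803×0.12533×-0.91496 + 0.99211×0.40355×0.95810 = -0.146814 + 0.383591 = 0.236777.
Q̄ = (S₀/π) × [bracket] = (2045/π) × 0.236777 = 154.13 W/m².
— Configuration B (φ=+7.2°):
Solar declination: sin δ = sin ε · sin λ_s = sin 73.30° × sin 349.7° = -0.17126, so δ = -9.861°.
cos H₀ = −tan(+7.2°) tan(-9.861°) = 0.0220, H₀ = 1.5488 rad.
Bracket: H₀ sin φ sin δ + cos φ cos δ sin H₀ = 1.5488×0.12533×-0.17126 + 0.99211×0.98523×0.99976 = -0.033243 + 0.977222 = 0.943979.
Q̄ = (S₀/π) × [bracket] = (2045/π) × 0.943979 = 614.48 W/m².
Ratio Q̄_A / Q̄_B = 154.13 / 614.48 = 0.2508.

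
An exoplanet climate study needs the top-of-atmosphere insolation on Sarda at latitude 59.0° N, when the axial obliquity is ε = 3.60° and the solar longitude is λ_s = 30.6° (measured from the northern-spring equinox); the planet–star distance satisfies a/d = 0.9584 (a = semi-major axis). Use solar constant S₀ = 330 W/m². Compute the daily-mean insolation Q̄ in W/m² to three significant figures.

Solar declination: sin δ = sin ε · sin λ_s = sin 3.60° × sin 30.6° = 0.03196, so δ = +1.832°.
cos H₀ = −tan(+59.0°) tan(+1.832°) = -0.0532, H₀ = 1.6240 rad.
Bracket: H₀ sin φ sin δ + cos φ cos δ sin H₀ = 1.6240×0.85717×0.03196 + 0.51504×0.99949×0.99858 = 0.044490 + 0.514046 = 0.558536.
Inverse-square distance factor (a/d)² = 0.9584² = 0.918531.
Q̄ = (S₀/π) × 0.918531 × [bracket] = (330/π) × 0.918531 × 0.558536 = 53.89 W/m².

Q̄ ≈ 53.9 W/m²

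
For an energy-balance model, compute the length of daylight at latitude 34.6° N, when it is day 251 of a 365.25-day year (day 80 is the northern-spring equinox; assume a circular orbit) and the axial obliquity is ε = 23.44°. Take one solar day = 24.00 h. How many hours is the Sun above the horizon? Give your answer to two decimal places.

Solar longitude: λ_s = 360° × (251 − 80)/365.25 = 168.542°.
sin δ = sin 23.44° × sin 168.542° = 0.07902, so δ = +4.532°.
cos H₀ = −tan φ · tan δ = −tan(+34.6°) × tan(+4.532°) = -0.0547, so H₀ = 1.6255 rad = 93.13°.
Daylight = 2H₀/(2π) × 24.00 h = (1.6255/π) × 24.00 = 12.42 h.

12.42 h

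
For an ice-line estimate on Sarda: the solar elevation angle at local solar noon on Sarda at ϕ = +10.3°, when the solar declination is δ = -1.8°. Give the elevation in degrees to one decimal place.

77.9°

At local noon the hour angle is zero, so the zenith angle equals |ϕ − δ| = |+10.3° − (-1.800°)| = 12.100°.
Elevation = 90° − 12.100° = 77.9°.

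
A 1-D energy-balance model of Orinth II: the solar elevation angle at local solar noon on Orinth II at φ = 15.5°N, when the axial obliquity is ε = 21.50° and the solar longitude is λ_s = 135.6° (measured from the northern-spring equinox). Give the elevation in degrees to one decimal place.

Solar declination: sin δ = sin ε · sin λ_s = sin 21.50° × sin 135.6° = 0.25643, so δ = +14.858°.
At local noon the hour angle is zero, so the zenith angle equals |φ − δ| = |+15.5° − (+14.858°)| = 0.642°.
Elevation = 90° − 0.642° = 89.4°.

89.4°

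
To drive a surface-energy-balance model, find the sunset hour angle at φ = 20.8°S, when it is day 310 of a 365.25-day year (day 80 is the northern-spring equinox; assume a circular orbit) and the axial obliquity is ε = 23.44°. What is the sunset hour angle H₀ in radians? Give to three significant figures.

H₀ = 1.69 rad

Solar longitude: λ_s = 360° × (310 − 80)/365.25 = 226.694°.
sin δ = sin 23.44° × sin 226.694° = -0.28947, so δ = -16.826°.
cos H₀ = −tan φ · tan δ = −tan(-20.8°) × tan(-16.826°) = -0.1149, so H₀ = 1.6859 rad = 96.60°.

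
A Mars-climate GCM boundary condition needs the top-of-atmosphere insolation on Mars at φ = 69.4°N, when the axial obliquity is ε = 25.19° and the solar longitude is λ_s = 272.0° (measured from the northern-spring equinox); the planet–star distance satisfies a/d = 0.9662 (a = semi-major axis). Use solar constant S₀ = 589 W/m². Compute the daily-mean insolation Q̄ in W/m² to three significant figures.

Solar declination: sin δ = sin ε · sin λ_s = sin 25.19° × sin 272.0° = -0.42536, so δ = -25.174°.
cos H₀ = −tan(+69.4°) tan(-25.174°) = 1.2504 ≥ 1 ⇒ polar night, H₀ = 0 and Q̄ = 0.
Inverse-square distance factor (a/d)² = 0.9662² = 0.933542.

Q̄ ≈ 0.00 W/m²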